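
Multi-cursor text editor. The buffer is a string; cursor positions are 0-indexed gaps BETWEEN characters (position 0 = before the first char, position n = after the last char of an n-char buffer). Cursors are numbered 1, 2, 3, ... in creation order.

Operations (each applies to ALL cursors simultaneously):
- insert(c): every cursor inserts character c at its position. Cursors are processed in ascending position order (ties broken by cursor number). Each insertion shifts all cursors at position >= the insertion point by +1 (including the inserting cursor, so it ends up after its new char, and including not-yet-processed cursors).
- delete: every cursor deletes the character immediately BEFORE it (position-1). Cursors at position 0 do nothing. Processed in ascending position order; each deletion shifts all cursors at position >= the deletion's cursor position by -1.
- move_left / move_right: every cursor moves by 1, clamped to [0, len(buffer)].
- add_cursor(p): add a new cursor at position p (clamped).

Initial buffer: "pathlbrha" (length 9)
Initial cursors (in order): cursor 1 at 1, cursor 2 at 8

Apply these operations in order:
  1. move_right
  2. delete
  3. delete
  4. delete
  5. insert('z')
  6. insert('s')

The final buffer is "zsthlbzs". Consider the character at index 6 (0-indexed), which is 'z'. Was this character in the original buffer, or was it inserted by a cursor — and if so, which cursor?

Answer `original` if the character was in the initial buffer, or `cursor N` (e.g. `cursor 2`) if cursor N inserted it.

After op 1 (move_right): buffer="pathlbrha" (len 9), cursors c1@2 c2@9, authorship .........
After op 2 (delete): buffer="pthlbrh" (len 7), cursors c1@1 c2@7, authorship .......
After op 3 (delete): buffer="thlbr" (len 5), cursors c1@0 c2@5, authorship .....
After op 4 (delete): buffer="thlb" (len 4), cursors c1@0 c2@4, authorship ....
After op 5 (insert('z')): buffer="zthlbz" (len 6), cursors c1@1 c2@6, authorship 1....2
After op 6 (insert('s')): buffer="zsthlbzs" (len 8), cursors c1@2 c2@8, authorship 11....22
Authorship (.=original, N=cursor N): 1 1 . . . . 2 2
Index 6: author = 2

Answer: cursor 2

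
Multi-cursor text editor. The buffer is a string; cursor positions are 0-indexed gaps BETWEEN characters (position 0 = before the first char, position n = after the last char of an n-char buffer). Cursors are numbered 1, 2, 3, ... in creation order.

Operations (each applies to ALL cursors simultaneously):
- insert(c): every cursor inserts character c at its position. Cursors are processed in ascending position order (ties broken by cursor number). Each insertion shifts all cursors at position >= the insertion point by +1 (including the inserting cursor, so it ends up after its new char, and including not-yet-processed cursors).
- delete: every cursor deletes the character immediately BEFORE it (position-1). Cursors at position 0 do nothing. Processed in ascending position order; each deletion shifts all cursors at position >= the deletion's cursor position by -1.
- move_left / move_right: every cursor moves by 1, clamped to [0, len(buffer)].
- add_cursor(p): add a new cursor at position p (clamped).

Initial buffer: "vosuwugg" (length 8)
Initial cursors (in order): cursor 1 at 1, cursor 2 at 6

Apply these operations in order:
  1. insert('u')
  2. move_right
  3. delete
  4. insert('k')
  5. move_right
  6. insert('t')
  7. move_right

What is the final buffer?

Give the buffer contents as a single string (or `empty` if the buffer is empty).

Answer: vukstuwuukgt

Derivation:
After op 1 (insert('u')): buffer="vuosuwuugg" (len 10), cursors c1@2 c2@8, authorship .1.....2..
After op 2 (move_right): buffer="vuosuwuugg" (len 10), cursors c1@3 c2@9, authorship .1.....2..
After op 3 (delete): buffer="vusuwuug" (len 8), cursors c1@2 c2@7, authorship .1....2.
After op 4 (insert('k')): buffer="vuksuwuukg" (len 10), cursors c1@3 c2@9, authorship .11....22.
After op 5 (move_right): buffer="vuksuwuukg" (len 10), cursors c1@4 c2@10, authorship .11....22.
After op 6 (insert('t')): buffer="vukstuwuukgt" (len 12), cursors c1@5 c2@12, authorship .11.1...22.2
After op 7 (move_right): buffer="vukstuwuukgt" (len 12), cursors c1@6 c2@12, authorship .11.1...22.2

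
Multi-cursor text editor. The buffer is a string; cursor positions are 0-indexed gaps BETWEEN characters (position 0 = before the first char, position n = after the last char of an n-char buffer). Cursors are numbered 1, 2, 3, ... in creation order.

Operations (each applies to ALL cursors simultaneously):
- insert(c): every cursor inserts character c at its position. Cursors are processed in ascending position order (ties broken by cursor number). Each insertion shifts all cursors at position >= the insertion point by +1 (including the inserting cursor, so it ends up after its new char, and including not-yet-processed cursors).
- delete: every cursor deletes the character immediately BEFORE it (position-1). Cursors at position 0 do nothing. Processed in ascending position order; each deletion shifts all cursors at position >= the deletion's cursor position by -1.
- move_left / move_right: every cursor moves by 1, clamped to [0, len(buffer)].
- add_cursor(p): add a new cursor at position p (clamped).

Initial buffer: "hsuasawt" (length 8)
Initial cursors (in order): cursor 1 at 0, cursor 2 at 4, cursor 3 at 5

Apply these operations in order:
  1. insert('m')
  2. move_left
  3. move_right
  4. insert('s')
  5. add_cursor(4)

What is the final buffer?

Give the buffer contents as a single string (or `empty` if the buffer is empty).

Answer: mshsuamssmsawt

Derivation:
After op 1 (insert('m')): buffer="mhsuamsmawt" (len 11), cursors c1@1 c2@6 c3@8, authorship 1....2.3...
After op 2 (move_left): buffer="mhsuamsmawt" (len 11), cursors c1@0 c2@5 c3@7, authorship 1....2.3...
After op 3 (move_right): buffer="mhsuamsmawt" (len 11), cursors c1@1 c2@6 c3@8, authorship 1....2.3...
After op 4 (insert('s')): buffer="mshsuamssmsawt" (len 14), cursors c1@2 c2@8 c3@11, authorship 11....22.33...
After op 5 (add_cursor(4)): buffer="mshsuamssmsawt" (len 14), cursors c1@2 c4@4 c2@8 c3@11, authorship 11....22.33...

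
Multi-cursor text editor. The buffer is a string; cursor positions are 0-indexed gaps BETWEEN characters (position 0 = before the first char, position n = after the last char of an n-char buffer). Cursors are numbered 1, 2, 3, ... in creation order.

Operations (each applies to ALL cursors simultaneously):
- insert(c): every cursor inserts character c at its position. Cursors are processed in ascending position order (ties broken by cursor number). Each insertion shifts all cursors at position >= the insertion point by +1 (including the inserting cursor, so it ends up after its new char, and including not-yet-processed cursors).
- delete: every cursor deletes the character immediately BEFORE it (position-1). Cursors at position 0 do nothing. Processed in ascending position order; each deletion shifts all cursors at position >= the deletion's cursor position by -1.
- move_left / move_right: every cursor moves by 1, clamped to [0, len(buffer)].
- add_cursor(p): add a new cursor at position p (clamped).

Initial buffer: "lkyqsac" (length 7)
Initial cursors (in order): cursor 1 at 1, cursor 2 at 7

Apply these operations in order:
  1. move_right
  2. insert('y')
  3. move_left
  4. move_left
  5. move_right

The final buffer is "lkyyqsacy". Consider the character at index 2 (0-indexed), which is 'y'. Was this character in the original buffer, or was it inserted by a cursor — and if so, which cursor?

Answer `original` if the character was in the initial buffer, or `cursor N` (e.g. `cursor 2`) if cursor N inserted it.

Answer: cursor 1

Derivation:
After op 1 (move_right): buffer="lkyqsac" (len 7), cursors c1@2 c2@7, authorship .......
After op 2 (insert('y')): buffer="lkyyqsacy" (len 9), cursors c1@3 c2@9, authorship ..1.....2
After op 3 (move_left): buffer="lkyyqsacy" (len 9), cursors c1@2 c2@8, authorship ..1.....2
After op 4 (move_left): buffer="lkyyqsacy" (len 9), cursors c1@1 c2@7, authorship ..1.....2
After op 5 (move_right): buffer="lkyyqsacy" (len 9), cursors c1@2 c2@8, authorship ..1.....2
Authorship (.=original, N=cursor N): . . 1 . . . . . 2
Index 2: author = 1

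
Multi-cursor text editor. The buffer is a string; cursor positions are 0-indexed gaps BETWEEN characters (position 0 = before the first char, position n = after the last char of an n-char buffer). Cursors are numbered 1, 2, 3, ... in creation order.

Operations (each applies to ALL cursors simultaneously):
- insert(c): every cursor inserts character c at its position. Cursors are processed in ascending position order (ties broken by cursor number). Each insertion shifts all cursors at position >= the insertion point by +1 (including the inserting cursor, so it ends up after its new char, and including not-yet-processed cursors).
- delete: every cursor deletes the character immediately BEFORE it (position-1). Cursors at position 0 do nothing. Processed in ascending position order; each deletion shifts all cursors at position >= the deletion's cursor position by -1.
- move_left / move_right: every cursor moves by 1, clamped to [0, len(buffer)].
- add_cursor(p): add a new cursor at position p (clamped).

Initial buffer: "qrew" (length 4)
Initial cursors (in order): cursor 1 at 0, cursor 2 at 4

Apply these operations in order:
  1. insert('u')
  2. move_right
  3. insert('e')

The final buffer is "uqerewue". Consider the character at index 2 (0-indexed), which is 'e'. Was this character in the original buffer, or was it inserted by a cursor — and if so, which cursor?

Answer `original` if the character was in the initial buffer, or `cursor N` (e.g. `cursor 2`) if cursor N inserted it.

Answer: cursor 1

Derivation:
After op 1 (insert('u')): buffer="uqrewu" (len 6), cursors c1@1 c2@6, authorship 1....2
After op 2 (move_right): buffer="uqrewu" (len 6), cursors c1@2 c2@6, authorship 1....2
After op 3 (insert('e')): buffer="uqerewue" (len 8), cursors c1@3 c2@8, authorship 1.1...22
Authorship (.=original, N=cursor N): 1 . 1 . . . 2 2
Index 2: author = 1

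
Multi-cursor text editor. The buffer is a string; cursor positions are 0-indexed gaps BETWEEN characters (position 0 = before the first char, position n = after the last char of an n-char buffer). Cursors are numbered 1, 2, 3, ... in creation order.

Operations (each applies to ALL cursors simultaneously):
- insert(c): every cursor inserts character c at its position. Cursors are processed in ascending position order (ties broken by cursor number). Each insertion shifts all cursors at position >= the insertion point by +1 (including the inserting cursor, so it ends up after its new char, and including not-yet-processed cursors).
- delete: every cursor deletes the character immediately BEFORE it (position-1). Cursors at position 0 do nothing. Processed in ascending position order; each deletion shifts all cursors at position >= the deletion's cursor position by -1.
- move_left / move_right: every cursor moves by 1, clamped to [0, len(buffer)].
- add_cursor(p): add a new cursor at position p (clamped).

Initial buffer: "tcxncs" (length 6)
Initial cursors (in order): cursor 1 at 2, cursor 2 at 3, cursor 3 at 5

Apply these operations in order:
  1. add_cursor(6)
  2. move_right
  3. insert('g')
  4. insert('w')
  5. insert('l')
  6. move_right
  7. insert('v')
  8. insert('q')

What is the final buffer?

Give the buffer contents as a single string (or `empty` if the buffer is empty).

After op 1 (add_cursor(6)): buffer="tcxncs" (len 6), cursors c1@2 c2@3 c3@5 c4@6, authorship ......
After op 2 (move_right): buffer="tcxncs" (len 6), cursors c1@3 c2@4 c3@6 c4@6, authorship ......
After op 3 (insert('g')): buffer="tcxgngcsgg" (len 10), cursors c1@4 c2@6 c3@10 c4@10, authorship ...1.2..34
After op 4 (insert('w')): buffer="tcxgwngwcsggww" (len 14), cursors c1@5 c2@8 c3@14 c4@14, authorship ...11.22..3434
After op 5 (insert('l')): buffer="tcxgwlngwlcsggwwll" (len 18), cursors c1@6 c2@10 c3@18 c4@18, authorship ...111.222..343434
After op 6 (move_right): buffer="tcxgwlngwlcsggwwll" (len 18), cursors c1@7 c2@11 c3@18 c4@18, authorship ...111.222..343434
After op 7 (insert('v')): buffer="tcxgwlnvgwlcvsggwwllvv" (len 22), cursors c1@8 c2@13 c3@22 c4@22, authorship ...111.1222.2.34343434
After op 8 (insert('q')): buffer="tcxgwlnvqgwlcvqsggwwllvvqq" (len 26), cursors c1@9 c2@15 c3@26 c4@26, authorship ...111.11222.22.3434343434

Answer: tcxgwlnvqgwlcvqsggwwllvvqq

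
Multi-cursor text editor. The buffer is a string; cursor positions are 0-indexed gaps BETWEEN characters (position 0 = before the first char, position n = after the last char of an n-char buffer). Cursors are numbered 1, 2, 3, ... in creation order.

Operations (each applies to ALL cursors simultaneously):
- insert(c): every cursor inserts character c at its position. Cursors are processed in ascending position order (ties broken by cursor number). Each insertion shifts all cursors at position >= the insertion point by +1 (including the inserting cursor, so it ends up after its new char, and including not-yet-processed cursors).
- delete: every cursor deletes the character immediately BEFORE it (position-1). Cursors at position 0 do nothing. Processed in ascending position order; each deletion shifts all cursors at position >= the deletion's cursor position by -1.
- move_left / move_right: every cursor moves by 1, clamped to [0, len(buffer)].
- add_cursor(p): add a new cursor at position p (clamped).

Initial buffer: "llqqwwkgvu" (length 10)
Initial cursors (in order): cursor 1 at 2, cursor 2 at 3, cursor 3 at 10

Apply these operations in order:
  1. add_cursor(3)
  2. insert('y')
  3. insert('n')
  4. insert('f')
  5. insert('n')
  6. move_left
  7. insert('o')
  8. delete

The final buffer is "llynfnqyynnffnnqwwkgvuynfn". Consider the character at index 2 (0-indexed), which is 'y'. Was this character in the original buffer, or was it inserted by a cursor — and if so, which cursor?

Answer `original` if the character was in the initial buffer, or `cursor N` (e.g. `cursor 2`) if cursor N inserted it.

After op 1 (add_cursor(3)): buffer="llqqwwkgvu" (len 10), cursors c1@2 c2@3 c4@3 c3@10, authorship ..........
After op 2 (insert('y')): buffer="llyqyyqwwkgvuy" (len 14), cursors c1@3 c2@6 c4@6 c3@14, authorship ..1.24.......3
After op 3 (insert('n')): buffer="llynqyynnqwwkgvuyn" (len 18), cursors c1@4 c2@9 c4@9 c3@18, authorship ..11.2424.......33
After op 4 (insert('f')): buffer="llynfqyynnffqwwkgvuynf" (len 22), cursors c1@5 c2@12 c4@12 c3@22, authorship ..111.242424.......333
After op 5 (insert('n')): buffer="llynfnqyynnffnnqwwkgvuynfn" (len 26), cursors c1@6 c2@15 c4@15 c3@26, authorship ..1111.24242424.......3333
After op 6 (move_left): buffer="llynfnqyynnffnnqwwkgvuynfn" (len 26), cursors c1@5 c2@14 c4@14 c3@25, authorship ..1111.24242424.......3333
After op 7 (insert('o')): buffer="llynfonqyynnffnoonqwwkgvuynfon" (len 30), cursors c1@6 c2@17 c4@17 c3@29, authorship ..11111.2424242244.......33333
After op 8 (delete): buffer="llynfnqyynnffnnqwwkgvuynfn" (len 26), cursors c1@5 c2@14 c4@14 c3@25, authorship ..1111.24242424.......3333
Authorship (.=original, N=cursor N): . . 1 1 1 1 . 2 4 2 4 2 4 2 4 . . . . . . . 3 3 3 3
Index 2: author = 1

Answer: cursor 1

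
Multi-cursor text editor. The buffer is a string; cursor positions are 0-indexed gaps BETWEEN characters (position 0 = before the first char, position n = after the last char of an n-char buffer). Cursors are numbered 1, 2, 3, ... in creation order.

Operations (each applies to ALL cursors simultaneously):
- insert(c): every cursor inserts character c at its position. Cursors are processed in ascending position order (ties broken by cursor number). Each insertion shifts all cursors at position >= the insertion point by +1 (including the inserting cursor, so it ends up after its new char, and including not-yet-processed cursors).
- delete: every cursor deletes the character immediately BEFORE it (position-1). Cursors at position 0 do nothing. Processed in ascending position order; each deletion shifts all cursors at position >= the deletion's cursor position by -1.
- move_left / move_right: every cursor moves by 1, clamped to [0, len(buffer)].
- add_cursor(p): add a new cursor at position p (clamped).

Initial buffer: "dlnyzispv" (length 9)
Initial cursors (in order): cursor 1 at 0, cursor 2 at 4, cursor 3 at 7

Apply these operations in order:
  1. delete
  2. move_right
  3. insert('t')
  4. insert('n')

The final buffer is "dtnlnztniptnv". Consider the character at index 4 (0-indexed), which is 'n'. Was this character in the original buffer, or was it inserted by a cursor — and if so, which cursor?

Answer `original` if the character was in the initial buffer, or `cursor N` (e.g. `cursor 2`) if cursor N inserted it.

After op 1 (delete): buffer="dlnzipv" (len 7), cursors c1@0 c2@3 c3@5, authorship .......
After op 2 (move_right): buffer="dlnzipv" (len 7), cursors c1@1 c2@4 c3@6, authorship .......
After op 3 (insert('t')): buffer="dtlnztiptv" (len 10), cursors c1@2 c2@6 c3@9, authorship .1...2..3.
After op 4 (insert('n')): buffer="dtnlnztniptnv" (len 13), cursors c1@3 c2@8 c3@12, authorship .11...22..33.
Authorship (.=original, N=cursor N): . 1 1 . . . 2 2 . . 3 3 .
Index 4: author = original

Answer: original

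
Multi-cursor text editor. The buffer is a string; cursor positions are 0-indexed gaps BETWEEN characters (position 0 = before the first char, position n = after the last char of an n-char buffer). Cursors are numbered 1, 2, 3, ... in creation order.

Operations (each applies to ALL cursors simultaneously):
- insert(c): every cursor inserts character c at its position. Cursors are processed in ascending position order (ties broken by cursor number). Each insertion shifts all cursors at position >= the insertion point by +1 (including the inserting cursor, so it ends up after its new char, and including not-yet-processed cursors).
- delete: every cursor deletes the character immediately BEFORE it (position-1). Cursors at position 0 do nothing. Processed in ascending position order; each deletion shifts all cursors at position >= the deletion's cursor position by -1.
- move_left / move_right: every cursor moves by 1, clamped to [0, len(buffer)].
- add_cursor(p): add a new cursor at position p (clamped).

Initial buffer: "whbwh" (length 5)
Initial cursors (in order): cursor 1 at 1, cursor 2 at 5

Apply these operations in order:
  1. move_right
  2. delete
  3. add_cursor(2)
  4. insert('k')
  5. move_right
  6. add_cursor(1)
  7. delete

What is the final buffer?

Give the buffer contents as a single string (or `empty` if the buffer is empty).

Answer: kk

Derivation:
After op 1 (move_right): buffer="whbwh" (len 5), cursors c1@2 c2@5, authorship .....
After op 2 (delete): buffer="wbw" (len 3), cursors c1@1 c2@3, authorship ...
After op 3 (add_cursor(2)): buffer="wbw" (len 3), cursors c1@1 c3@2 c2@3, authorship ...
After op 4 (insert('k')): buffer="wkbkwk" (len 6), cursors c1@2 c3@4 c2@6, authorship .1.3.2
After op 5 (move_right): buffer="wkbkwk" (len 6), cursors c1@3 c3@5 c2@6, authorship .1.3.2
After op 6 (add_cursor(1)): buffer="wkbkwk" (len 6), cursors c4@1 c1@3 c3@5 c2@6, authorship .1.3.2
After op 7 (delete): buffer="kk" (len 2), cursors c4@0 c1@1 c2@2 c3@2, authorship 13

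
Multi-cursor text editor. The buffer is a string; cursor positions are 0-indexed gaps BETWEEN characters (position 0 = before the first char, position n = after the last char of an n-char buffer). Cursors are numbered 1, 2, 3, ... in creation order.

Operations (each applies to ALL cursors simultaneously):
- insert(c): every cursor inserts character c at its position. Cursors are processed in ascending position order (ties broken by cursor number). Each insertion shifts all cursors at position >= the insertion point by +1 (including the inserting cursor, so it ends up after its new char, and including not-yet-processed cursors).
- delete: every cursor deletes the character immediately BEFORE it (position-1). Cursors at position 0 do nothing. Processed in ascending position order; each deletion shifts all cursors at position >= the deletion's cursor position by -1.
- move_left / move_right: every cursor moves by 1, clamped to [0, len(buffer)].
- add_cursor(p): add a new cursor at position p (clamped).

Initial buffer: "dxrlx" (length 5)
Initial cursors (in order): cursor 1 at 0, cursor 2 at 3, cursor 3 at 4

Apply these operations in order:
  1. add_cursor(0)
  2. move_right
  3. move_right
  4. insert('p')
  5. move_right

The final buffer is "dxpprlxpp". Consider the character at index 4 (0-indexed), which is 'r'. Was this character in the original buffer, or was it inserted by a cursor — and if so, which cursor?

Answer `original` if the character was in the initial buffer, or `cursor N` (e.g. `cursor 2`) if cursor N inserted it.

Answer: original

Derivation:
After op 1 (add_cursor(0)): buffer="dxrlx" (len 5), cursors c1@0 c4@0 c2@3 c3@4, authorship .....
After op 2 (move_right): buffer="dxrlx" (len 5), cursors c1@1 c4@1 c2@4 c3@5, authorship .....
After op 3 (move_right): buffer="dxrlx" (len 5), cursors c1@2 c4@2 c2@5 c3@5, authorship .....
After op 4 (insert('p')): buffer="dxpprlxpp" (len 9), cursors c1@4 c4@4 c2@9 c3@9, authorship ..14...23
After op 5 (move_right): buffer="dxpprlxpp" (len 9), cursors c1@5 c4@5 c2@9 c3@9, authorship ..14...23
Authorship (.=original, N=cursor N): . . 1 4 . . . 2 3
Index 4: author = original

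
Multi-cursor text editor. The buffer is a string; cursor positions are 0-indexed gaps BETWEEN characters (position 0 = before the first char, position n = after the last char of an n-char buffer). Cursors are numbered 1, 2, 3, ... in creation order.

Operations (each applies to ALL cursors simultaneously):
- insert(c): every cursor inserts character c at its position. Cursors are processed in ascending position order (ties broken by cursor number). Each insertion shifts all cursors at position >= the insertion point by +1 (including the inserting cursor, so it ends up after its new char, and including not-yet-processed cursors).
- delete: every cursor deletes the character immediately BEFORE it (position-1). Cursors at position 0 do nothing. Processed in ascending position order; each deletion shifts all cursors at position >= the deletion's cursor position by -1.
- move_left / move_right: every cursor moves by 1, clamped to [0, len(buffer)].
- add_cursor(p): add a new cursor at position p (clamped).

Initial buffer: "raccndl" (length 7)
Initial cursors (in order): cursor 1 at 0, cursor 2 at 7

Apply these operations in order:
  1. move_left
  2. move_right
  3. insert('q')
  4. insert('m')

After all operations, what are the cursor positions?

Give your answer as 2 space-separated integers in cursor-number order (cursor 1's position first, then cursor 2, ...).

After op 1 (move_left): buffer="raccndl" (len 7), cursors c1@0 c2@6, authorship .......
After op 2 (move_right): buffer="raccndl" (len 7), cursors c1@1 c2@7, authorship .......
After op 3 (insert('q')): buffer="rqaccndlq" (len 9), cursors c1@2 c2@9, authorship .1......2
After op 4 (insert('m')): buffer="rqmaccndlqm" (len 11), cursors c1@3 c2@11, authorship .11......22

Answer: 3 11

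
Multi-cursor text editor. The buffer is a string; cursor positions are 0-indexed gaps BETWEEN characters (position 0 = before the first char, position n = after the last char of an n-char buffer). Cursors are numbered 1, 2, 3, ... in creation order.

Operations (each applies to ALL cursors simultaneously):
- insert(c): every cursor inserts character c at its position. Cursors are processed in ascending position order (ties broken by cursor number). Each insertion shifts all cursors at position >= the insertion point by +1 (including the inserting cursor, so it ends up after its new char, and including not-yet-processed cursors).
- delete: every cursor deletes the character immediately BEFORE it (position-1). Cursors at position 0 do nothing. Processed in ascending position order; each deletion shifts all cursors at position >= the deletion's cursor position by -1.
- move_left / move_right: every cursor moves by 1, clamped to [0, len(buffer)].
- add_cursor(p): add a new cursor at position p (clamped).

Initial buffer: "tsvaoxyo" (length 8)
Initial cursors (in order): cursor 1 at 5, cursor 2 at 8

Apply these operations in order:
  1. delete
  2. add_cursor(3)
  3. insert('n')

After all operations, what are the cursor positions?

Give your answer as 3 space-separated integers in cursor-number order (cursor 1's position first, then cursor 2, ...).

Answer: 6 9 4

Derivation:
After op 1 (delete): buffer="tsvaxy" (len 6), cursors c1@4 c2@6, authorship ......
After op 2 (add_cursor(3)): buffer="tsvaxy" (len 6), cursors c3@3 c1@4 c2@6, authorship ......
After op 3 (insert('n')): buffer="tsvnanxyn" (len 9), cursors c3@4 c1@6 c2@9, authorship ...3.1..2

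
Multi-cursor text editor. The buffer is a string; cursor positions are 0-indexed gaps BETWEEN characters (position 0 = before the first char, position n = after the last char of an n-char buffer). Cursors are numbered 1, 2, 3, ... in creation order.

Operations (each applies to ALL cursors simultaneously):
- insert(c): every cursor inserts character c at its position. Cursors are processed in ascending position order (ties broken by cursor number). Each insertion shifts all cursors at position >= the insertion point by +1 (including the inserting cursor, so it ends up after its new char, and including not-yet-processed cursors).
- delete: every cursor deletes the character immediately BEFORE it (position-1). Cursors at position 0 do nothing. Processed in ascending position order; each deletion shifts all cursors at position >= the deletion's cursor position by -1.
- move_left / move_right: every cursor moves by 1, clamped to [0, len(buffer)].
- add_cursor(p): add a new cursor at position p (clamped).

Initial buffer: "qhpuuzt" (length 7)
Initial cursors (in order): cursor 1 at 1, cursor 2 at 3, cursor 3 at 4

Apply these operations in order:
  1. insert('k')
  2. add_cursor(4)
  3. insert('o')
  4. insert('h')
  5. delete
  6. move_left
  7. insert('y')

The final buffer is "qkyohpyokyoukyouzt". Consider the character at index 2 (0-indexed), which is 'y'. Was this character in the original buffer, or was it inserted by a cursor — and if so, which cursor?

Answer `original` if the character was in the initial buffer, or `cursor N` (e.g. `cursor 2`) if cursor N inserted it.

Answer: cursor 1

Derivation:
After op 1 (insert('k')): buffer="qkhpkukuzt" (len 10), cursors c1@2 c2@5 c3@7, authorship .1..2.3...
After op 2 (add_cursor(4)): buffer="qkhpkukuzt" (len 10), cursors c1@2 c4@4 c2@5 c3@7, authorship .1..2.3...
After op 3 (insert('o')): buffer="qkohpokoukouzt" (len 14), cursors c1@3 c4@6 c2@8 c3@11, authorship .11..422.33...
After op 4 (insert('h')): buffer="qkohhpohkohukohuzt" (len 18), cursors c1@4 c4@8 c2@11 c3@15, authorship .111..44222.333...
After op 5 (delete): buffer="qkohpokoukouzt" (len 14), cursors c1@3 c4@6 c2@8 c3@11, authorship .11..422.33...
After op 6 (move_left): buffer="qkohpokoukouzt" (len 14), cursors c1@2 c4@5 c2@7 c3@10, authorship .11..422.33...
After op 7 (insert('y')): buffer="qkyohpyokyoukyouzt" (len 18), cursors c1@3 c4@7 c2@10 c3@14, authorship .111..44222.333...
Authorship (.=original, N=cursor N): . 1 1 1 . . 4 4 2 2 2 . 3 3 3 . . .
Index 2: author = 1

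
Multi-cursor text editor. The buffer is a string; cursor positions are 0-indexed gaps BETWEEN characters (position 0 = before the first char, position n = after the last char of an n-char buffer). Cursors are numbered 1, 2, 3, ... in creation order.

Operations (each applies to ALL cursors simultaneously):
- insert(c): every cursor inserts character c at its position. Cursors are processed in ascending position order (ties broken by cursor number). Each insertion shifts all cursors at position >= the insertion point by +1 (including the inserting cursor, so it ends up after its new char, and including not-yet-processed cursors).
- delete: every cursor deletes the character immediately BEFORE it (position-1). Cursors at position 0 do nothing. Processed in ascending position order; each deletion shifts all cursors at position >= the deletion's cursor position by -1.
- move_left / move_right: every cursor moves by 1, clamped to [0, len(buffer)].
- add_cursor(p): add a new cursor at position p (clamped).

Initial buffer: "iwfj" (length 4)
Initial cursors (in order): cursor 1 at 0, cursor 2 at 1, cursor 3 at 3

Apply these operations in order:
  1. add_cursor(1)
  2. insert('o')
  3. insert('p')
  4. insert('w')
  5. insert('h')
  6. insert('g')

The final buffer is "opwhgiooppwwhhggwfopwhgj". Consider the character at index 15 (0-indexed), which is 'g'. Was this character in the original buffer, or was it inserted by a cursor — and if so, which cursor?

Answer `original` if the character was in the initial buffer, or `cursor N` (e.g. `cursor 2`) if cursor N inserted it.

After op 1 (add_cursor(1)): buffer="iwfj" (len 4), cursors c1@0 c2@1 c4@1 c3@3, authorship ....
After op 2 (insert('o')): buffer="oioowfoj" (len 8), cursors c1@1 c2@4 c4@4 c3@7, authorship 1.24..3.
After op 3 (insert('p')): buffer="opiooppwfopj" (len 12), cursors c1@2 c2@7 c4@7 c3@11, authorship 11.2424..33.
After op 4 (insert('w')): buffer="opwiooppwwwfopwj" (len 16), cursors c1@3 c2@10 c4@10 c3@15, authorship 111.242424..333.
After op 5 (insert('h')): buffer="opwhiooppwwhhwfopwhj" (len 20), cursors c1@4 c2@13 c4@13 c3@19, authorship 1111.24242424..3333.
After op 6 (insert('g')): buffer="opwhgiooppwwhhggwfopwhgj" (len 24), cursors c1@5 c2@16 c4@16 c3@23, authorship 11111.2424242424..33333.
Authorship (.=original, N=cursor N): 1 1 1 1 1 . 2 4 2 4 2 4 2 4 2 4 . . 3 3 3 3 3 .
Index 15: author = 4

Answer: cursor 4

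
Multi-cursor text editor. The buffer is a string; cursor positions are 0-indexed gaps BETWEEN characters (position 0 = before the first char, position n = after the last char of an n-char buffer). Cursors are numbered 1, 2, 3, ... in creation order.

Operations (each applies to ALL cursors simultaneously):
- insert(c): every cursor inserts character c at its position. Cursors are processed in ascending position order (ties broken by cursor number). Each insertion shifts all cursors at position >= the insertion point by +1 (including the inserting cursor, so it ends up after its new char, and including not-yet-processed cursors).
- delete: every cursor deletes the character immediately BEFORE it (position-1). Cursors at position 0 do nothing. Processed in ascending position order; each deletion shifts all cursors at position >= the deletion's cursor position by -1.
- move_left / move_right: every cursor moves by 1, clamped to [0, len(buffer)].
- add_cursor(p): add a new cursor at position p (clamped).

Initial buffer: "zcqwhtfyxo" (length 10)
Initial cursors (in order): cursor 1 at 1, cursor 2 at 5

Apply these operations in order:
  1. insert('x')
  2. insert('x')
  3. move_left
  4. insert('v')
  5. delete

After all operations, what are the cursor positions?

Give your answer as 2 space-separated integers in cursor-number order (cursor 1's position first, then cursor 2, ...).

After op 1 (insert('x')): buffer="zxcqwhxtfyxo" (len 12), cursors c1@2 c2@7, authorship .1....2.....
After op 2 (insert('x')): buffer="zxxcqwhxxtfyxo" (len 14), cursors c1@3 c2@9, authorship .11....22.....
After op 3 (move_left): buffer="zxxcqwhxxtfyxo" (len 14), cursors c1@2 c2@8, authorship .11....22.....
After op 4 (insert('v')): buffer="zxvxcqwhxvxtfyxo" (len 16), cursors c1@3 c2@10, authorship .111....222.....
After op 5 (delete): buffer="zxxcqwhxxtfyxo" (len 14), cursors c1@2 c2@8, authorship .11....22.....

Answer: 2 8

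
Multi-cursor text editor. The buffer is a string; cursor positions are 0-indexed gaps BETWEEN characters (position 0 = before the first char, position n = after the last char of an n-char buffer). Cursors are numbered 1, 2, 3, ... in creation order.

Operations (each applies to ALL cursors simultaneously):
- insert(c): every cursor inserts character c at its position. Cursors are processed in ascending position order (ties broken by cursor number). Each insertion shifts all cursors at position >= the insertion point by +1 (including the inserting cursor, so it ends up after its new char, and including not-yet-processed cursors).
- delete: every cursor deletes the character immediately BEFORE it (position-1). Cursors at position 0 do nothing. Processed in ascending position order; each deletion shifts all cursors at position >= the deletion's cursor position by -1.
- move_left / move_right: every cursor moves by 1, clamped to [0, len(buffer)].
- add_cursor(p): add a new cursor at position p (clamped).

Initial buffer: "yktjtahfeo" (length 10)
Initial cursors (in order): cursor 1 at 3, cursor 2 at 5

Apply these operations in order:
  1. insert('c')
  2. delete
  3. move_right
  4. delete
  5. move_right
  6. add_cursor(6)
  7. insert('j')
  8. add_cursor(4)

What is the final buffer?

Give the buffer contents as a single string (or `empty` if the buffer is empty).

Answer: ykttjhjfjeo

Derivation:
After op 1 (insert('c')): buffer="yktcjtcahfeo" (len 12), cursors c1@4 c2@7, authorship ...1..2.....
After op 2 (delete): buffer="yktjtahfeo" (len 10), cursors c1@3 c2@5, authorship ..........
After op 3 (move_right): buffer="yktjtahfeo" (len 10), cursors c1@4 c2@6, authorship ..........
After op 4 (delete): buffer="yktthfeo" (len 8), cursors c1@3 c2@4, authorship ........
After op 5 (move_right): buffer="yktthfeo" (len 8), cursors c1@4 c2@5, authorship ........
After op 6 (add_cursor(6)): buffer="yktthfeo" (len 8), cursors c1@4 c2@5 c3@6, authorship ........
After op 7 (insert('j')): buffer="ykttjhjfjeo" (len 11), cursors c1@5 c2@7 c3@9, authorship ....1.2.3..
After op 8 (add_cursor(4)): buffer="ykttjhjfjeo" (len 11), cursors c4@4 c1@5 c2@7 c3@9, authorship ....1.2.3..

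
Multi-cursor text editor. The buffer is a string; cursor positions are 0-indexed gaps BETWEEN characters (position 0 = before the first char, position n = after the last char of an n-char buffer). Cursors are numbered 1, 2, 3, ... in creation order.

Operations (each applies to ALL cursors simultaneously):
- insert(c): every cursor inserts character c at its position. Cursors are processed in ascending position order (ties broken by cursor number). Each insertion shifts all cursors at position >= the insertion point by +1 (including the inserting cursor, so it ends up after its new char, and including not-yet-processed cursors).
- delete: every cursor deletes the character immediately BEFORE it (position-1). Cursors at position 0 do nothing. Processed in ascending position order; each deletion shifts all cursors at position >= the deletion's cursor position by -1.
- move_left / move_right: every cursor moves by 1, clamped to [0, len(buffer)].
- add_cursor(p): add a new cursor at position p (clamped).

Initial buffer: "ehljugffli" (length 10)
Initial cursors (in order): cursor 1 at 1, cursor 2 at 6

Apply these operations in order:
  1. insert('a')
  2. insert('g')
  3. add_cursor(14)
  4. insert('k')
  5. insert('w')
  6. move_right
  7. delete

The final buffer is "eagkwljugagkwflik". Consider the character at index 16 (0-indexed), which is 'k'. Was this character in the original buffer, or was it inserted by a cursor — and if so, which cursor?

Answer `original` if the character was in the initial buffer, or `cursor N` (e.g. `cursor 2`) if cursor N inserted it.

After op 1 (insert('a')): buffer="eahljugaffli" (len 12), cursors c1@2 c2@8, authorship .1.....2....
After op 2 (insert('g')): buffer="eaghljugagffli" (len 14), cursors c1@3 c2@10, authorship .11.....22....
After op 3 (add_cursor(14)): buffer="eaghljugagffli" (len 14), cursors c1@3 c2@10 c3@14, authorship .11.....22....
After op 4 (insert('k')): buffer="eagkhljugagkfflik" (len 17), cursors c1@4 c2@12 c3@17, authorship .111.....222....3
After op 5 (insert('w')): buffer="eagkwhljugagkwfflikw" (len 20), cursors c1@5 c2@14 c3@20, authorship .1111.....2222....33
After op 6 (move_right): buffer="eagkwhljugagkwfflikw" (len 20), cursors c1@6 c2@15 c3@20, authorship .1111.....2222....33
After op 7 (delete): buffer="eagkwljugagkwflik" (len 17), cursors c1@5 c2@13 c3@17, authorship .1111....2222...3
Authorship (.=original, N=cursor N): . 1 1 1 1 . . . . 2 2 2 2 . . . 3
Index 16: author = 3

Answer: cursor 3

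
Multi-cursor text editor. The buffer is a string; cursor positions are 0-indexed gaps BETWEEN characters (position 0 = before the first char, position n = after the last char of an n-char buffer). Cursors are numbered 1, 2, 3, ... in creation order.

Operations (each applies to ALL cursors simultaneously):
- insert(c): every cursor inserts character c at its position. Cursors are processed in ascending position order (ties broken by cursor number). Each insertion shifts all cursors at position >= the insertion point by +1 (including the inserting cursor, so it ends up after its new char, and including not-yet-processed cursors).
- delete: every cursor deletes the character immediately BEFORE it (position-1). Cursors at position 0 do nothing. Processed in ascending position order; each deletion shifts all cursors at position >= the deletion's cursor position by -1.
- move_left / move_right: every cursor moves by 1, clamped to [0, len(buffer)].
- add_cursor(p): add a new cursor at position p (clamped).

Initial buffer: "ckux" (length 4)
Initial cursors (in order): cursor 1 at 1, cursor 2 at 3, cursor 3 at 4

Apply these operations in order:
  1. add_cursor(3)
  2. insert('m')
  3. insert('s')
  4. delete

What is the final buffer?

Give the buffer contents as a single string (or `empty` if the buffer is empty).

After op 1 (add_cursor(3)): buffer="ckux" (len 4), cursors c1@1 c2@3 c4@3 c3@4, authorship ....
After op 2 (insert('m')): buffer="cmkummxm" (len 8), cursors c1@2 c2@6 c4@6 c3@8, authorship .1..24.3
After op 3 (insert('s')): buffer="cmskummssxms" (len 12), cursors c1@3 c2@9 c4@9 c3@12, authorship .11..2424.33
After op 4 (delete): buffer="cmkummxm" (len 8), cursors c1@2 c2@6 c4@6 c3@8, authorship .1..24.3

Answer: cmkummxm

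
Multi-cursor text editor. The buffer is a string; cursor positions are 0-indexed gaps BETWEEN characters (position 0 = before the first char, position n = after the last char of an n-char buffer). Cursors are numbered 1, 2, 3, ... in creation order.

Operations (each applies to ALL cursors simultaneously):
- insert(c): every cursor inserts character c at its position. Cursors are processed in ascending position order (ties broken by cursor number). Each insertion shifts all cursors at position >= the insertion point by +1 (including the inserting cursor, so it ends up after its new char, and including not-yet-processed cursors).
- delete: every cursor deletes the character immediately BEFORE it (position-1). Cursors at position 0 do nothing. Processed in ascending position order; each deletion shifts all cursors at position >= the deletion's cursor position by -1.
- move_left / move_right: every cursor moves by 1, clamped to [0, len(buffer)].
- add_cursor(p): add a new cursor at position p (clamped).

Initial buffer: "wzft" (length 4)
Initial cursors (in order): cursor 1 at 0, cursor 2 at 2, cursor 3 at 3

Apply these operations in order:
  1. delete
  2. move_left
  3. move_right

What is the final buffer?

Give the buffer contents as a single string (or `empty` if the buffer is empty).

After op 1 (delete): buffer="wt" (len 2), cursors c1@0 c2@1 c3@1, authorship ..
After op 2 (move_left): buffer="wt" (len 2), cursors c1@0 c2@0 c3@0, authorship ..
After op 3 (move_right): buffer="wt" (len 2), cursors c1@1 c2@1 c3@1, authorship ..

Answer: wt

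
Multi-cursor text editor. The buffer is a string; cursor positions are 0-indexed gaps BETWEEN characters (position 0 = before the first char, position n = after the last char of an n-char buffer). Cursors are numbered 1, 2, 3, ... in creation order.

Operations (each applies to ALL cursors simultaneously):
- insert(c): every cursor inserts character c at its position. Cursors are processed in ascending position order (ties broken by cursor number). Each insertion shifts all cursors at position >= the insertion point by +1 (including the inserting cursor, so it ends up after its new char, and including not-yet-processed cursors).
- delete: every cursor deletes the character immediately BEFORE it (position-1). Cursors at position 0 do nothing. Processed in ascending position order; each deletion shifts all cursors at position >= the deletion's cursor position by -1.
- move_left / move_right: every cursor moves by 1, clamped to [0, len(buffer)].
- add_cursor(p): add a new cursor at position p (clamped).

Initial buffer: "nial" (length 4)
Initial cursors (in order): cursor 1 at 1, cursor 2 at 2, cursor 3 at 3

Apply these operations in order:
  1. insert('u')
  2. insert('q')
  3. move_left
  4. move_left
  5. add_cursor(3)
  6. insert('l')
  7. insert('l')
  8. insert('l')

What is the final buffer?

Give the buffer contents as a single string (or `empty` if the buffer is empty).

After op 1 (insert('u')): buffer="nuiuaul" (len 7), cursors c1@2 c2@4 c3@6, authorship .1.2.3.
After op 2 (insert('q')): buffer="nuqiuqauql" (len 10), cursors c1@3 c2@6 c3@9, authorship .11.22.33.
After op 3 (move_left): buffer="nuqiuqauql" (len 10), cursors c1@2 c2@5 c3@8, authorship .11.22.33.
After op 4 (move_left): buffer="nuqiuqauql" (len 10), cursors c1@1 c2@4 c3@7, authorship .11.22.33.
After op 5 (add_cursor(3)): buffer="nuqiuqauql" (len 10), cursors c1@1 c4@3 c2@4 c3@7, authorship .11.22.33.
After op 6 (insert('l')): buffer="nluqliluqaluql" (len 14), cursors c1@2 c4@5 c2@7 c3@11, authorship .1114.222.333.
After op 7 (insert('l')): buffer="nlluqllilluqalluql" (len 18), cursors c1@3 c4@7 c2@10 c3@15, authorship .111144.2222.3333.
After op 8 (insert('l')): buffer="nllluqlllillluqallluql" (len 22), cursors c1@4 c4@9 c2@13 c3@19, authorship .11111444.22222.33333.

Answer: nllluqlllillluqallluql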